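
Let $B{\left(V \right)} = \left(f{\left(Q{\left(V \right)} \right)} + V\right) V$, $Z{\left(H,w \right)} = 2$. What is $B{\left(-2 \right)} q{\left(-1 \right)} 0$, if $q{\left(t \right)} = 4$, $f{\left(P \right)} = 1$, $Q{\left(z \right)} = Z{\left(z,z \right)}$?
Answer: $0$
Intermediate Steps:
$Q{\left(z \right)} = 2$
$B{\left(V \right)} = V \left(1 + V\right)$ ($B{\left(V \right)} = \left(1 + V\right) V = V \left(1 + V\right)$)
$B{\left(-2 \right)} q{\left(-1 \right)} 0 = - 2 \left(1 - 2\right) 4 \cdot 0 = \left(-2\right) \left(-1\right) 4 \cdot 0 = 2 \cdot 4 \cdot 0 = 8 \cdot 0 = 0$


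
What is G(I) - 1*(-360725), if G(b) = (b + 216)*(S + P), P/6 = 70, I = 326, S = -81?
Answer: 544463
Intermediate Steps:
P = 420 (P = 6*70 = 420)
G(b) = 73224 + 339*b (G(b) = (b + 216)*(-81 + 420) = (216 + b)*339 = 73224 + 339*b)
G(I) - 1*(-360725) = (73224 + 339*326) - 1*(-360725) = (73224 + 110514) + 360725 = 183738 + 360725 = 544463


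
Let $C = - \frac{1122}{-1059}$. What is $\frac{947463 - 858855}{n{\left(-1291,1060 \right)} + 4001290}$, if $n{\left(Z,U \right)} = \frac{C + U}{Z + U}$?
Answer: $\frac{1806340536}{81569203979} \approx 0.022145$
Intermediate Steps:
$C = \frac{374}{353}$ ($C = \left(-1122\right) \left(- \frac{1}{1059}\right) = \frac{374}{353} \approx 1.0595$)
$n{\left(Z,U \right)} = \frac{\frac{374}{353} + U}{U + Z}$ ($n{\left(Z,U \right)} = \frac{\frac{374}{353} + U}{Z + U} = \frac{\frac{374}{353} + U}{U + Z}$)
$\frac{947463 - 858855}{n{\left(-1291,1060 \right)} + 4001290} = \frac{947463 - 858855}{\frac{\frac{374}{353} + 1060}{1060 - 1291} + 4001290} = \frac{88608}{\frac{1}{-231} \cdot \frac{374554}{353} + 4001290} = \frac{88608}{\left(- \frac{1}{231}\right) \frac{374554}{353} + 4001290} = \frac{88608}{- \frac{374554}{81543} + 4001290} = \frac{88608}{\frac{326276815916}{81543}} = 88608 \cdot \frac{81543}{326276815916} = \frac{1806340536}{81569203979}$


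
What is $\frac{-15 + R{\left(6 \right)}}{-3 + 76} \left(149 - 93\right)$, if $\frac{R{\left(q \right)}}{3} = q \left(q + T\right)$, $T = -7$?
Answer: $- \frac{1848}{73} \approx -25.315$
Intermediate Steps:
$R{\left(q \right)} = 3 q \left(-7 + q\right)$ ($R{\left(q \right)} = 3 q \left(q - 7\right) = 3 q \left(-7 + q\right)$)
$\frac{-15 + R{\left(6 \right)}}{-3 + 76} \left(149 - 93\right) = \frac{-15 + 3 \cdot 6 \left(-7 + 6\right)}{-3 + 76} \left(149 - 93\right) = \frac{-15 + 3 \cdot 6 \left(-1\right)}{73} \cdot 56 = \left(-15 - 18\right) \frac{1}{73} \cdot 56 = \left(-33\right) \frac{1}{73} \cdot 56 = \left(- \frac{33}{73}\right) 56 = - \frac{1848}{73}$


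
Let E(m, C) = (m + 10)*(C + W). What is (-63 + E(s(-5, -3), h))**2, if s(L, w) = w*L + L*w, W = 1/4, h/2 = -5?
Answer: 205209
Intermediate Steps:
h = -10 (h = 2*(-5) = -10)
W = 1/4 ≈ 0.25000
s(L, w) = 2*L*w (s(L, w) = L*w + L*w = 2*L*w)
E(m, C) = (10 + m)*(1/4 + C) (E(m, C) = (m + 10)*(C + 1/4) = (10 + m)*(1/4 + C))
(-63 + E(s(-5, -3), h))**2 = (-63 + (5/2 + 10*(-10) + (2*(-5)*(-3))/4 - 20*(-5)*(-3)))**2 = (-63 + (5/2 - 100 + (1/4)*30 - 10*30))**2 = (-63 + (5/2 - 100 + 15/2 - 300))**2 = (-63 - 390)**2 = (-453)**2 = 205209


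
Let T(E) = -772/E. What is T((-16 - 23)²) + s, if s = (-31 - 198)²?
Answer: 79761989/1521 ≈ 52441.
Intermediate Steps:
s = 52441 (s = (-229)² = 52441)
T((-16 - 23)²) + s = -772/(-16 - 23)² + 52441 = -772/((-39)²) + 52441 = -772/1521 + 52441 = 79761989/1521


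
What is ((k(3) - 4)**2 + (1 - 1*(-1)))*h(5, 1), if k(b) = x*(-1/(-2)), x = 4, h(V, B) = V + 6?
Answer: 66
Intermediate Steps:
h(V, B) = 6 + V
k(b) = 2 (k(b) = 4*(-1/(-2)) = 4*(-1*(-1/2)) = 4*(1/2) = 2)
((k(3) - 4)**2 + (1 - 1*(-1)))*h(5, 1) = ((2 - 4)**2 + (1 - 1*(-1)))*(6 + 5) = ((-2)**2 + (1 + 1))*11 = (4 + 2)*11 = 6*11 = 66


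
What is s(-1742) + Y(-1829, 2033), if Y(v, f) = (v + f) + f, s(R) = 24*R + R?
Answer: -41313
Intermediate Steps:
s(R) = 25*R
Y(v, f) = v + 2*f (Y(v, f) = (f + v) + f = v + 2*f)
s(-1742) + Y(-1829, 2033) = 25*(-1742) + (-1829 + 2*2033) = -43550 + (-1829 + 4066) = -43550 + 2237 = -41313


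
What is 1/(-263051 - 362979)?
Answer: -1/626030 ≈ -1.5974e-6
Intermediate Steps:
1/(-263051 - 362979) = 1/(-626030) = -1/626030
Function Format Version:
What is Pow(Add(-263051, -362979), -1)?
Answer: Rational(-1, 626030) ≈ -1.5974e-6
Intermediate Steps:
Pow(Add(-263051, -362979), -1) = Pow(-626030, -1) = Rational(-1, 626030)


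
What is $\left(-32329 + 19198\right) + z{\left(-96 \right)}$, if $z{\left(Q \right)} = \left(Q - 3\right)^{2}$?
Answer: $-3330$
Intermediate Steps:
$z{\left(Q \right)} = \left(-3 + Q\right)^{2}$
$\left(-32329 + 19198\right) + z{\left(-96 \right)} = \left(-32329 + 19198\right) + \left(-3 - 96\right)^{2} = -13131 + \left(-99\right)^{2} = -13131 + 9801 = -3330$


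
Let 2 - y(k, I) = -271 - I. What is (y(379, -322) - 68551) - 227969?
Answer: -296569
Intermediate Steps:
y(k, I) = 273 + I (y(k, I) = 2 - (-271 - I) = 2 + (271 + I) = 273 + I)
(y(379, -322) - 68551) - 227969 = ((273 - 322) - 68551) - 227969 = (-49 - 68551) - 227969 = -68600 - 227969 = -296569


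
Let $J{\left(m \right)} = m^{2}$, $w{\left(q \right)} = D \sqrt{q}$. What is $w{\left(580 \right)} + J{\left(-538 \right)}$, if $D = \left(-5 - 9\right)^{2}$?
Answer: $289444 + 392 \sqrt{145} \approx 2.9416 \cdot 10^{5}$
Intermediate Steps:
$D = 196$ ($D = \left(-14\right)^{2} = 196$)
$w{\left(q \right)} = 196 \sqrt{q}$
$w{\left(580 \right)} + J{\left(-538 \right)} = 196 \sqrt{580} + \left(-538\right)^{2} = 196 \cdot 2 \sqrt{145} + 289444 = 392 \sqrt{145} + 289444 = 289444 + 392 \sqrt{145}$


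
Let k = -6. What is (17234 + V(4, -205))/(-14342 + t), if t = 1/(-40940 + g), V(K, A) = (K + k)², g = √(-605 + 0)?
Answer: -138124644728201300/114919576404785527 + 63206*I*√5/114919576404785527 ≈ -1.2019 + 1.2298e-12*I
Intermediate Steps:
g = 11*I*√5 (g = √(-605) = 11*I*√5 ≈ 24.597*I)
V(K, A) = (-6 + K)² (V(K, A) = (K - 6)² = (-6 + K)²)
t = 1/(-40940 + 11*I*√5) ≈ -2.4426e-5 - 1.47e-8*I
(17234 + V(4, -205))/(-14342 + t) = (17234 + (-6 + 4)²)/(-14342 + (-8188/335216841 - 11*I*√5/1676084205)) = (17234 + (-2)²)/(-4807679941810/335216841 - 11*I*√5/1676084205) = (17234 + 4)/(-4807679941810/335216841 - 11*I*√5/1676084205) = 17238/(-4807679941810/335216841 - 11*I*√5/1676084205)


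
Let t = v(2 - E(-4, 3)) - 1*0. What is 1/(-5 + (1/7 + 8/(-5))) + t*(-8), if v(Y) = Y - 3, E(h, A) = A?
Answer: 7197/226 ≈ 31.845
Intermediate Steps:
v(Y) = -3 + Y
t = -4 (t = (-3 + (2 - 1*3)) - 1*0 = (-3 + (2 - 3)) + 0 = (-3 - 1) + 0 = -4 + 0 = -4)
1/(-5 + (1/7 + 8/(-5))) + t*(-8) = 1/(-5 + (1/7 + 8/(-5))) - 4*(-8) = 1/(-5 + (1*(⅐) + 8*(-⅕))) + 32 = 1/(-5 + (⅐ - 8/5)) + 32 = 1/(-5 - 51/35) + 32 = 1/(-226/35) + 32 = -35/226 + 32 = 7197/226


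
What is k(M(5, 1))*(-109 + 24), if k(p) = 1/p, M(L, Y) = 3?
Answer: -85/3 ≈ -28.333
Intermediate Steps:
k(M(5, 1))*(-109 + 24) = (-109 + 24)/3 = (⅓)*(-85) = -85/3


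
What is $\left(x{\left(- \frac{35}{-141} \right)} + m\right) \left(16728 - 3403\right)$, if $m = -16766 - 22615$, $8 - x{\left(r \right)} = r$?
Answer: $- \frac{73975443100}{141} \approx -5.2465 \cdot 10^{8}$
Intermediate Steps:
$x{\left(r \right)} = 8 - r$
$m = -39381$ ($m = -16766 - 22615 = -39381$)
$\left(x{\left(- \frac{35}{-141} \right)} + m\right) \left(16728 - 3403\right) = \left(\left(8 - - \frac{35}{-141}\right) - 39381\right) \left(16728 - 3403\right) = \left(\left(8 - \left(-35\right) \left(- \frac{1}{141}\right)\right) - 39381\right) 13325 = \left(\left(8 - \frac{35}{141}\right) - 39381\right) 13325 = \left(\frac{1093}{141} - 39381\right) 13325 = \left(- \frac{5551628}{141}\right) 13325 = - \frac{73975443100}{141}$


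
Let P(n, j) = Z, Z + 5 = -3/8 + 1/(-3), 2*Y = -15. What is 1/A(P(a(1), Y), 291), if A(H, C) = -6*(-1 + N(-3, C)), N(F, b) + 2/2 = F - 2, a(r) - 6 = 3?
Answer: 1/42 ≈ 0.023810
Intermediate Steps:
Y = -15/2 (Y = (½)*(-15) = -15/2 ≈ -7.5000)
a(r) = 9 (a(r) = 6 + 3 = 9)
N(F, b) = -3 + F (N(F, b) = -1 + (F - 2) = -1 + (-2 + F) = -3 + F)
Z = -137/24 (Z = -5 + (-3/8 + 1/(-3)) = -5 + (-3*⅛ + 1*(-⅓)) = -5 + (-3/8 - ⅓) = -5 - 17/24 = -137/24 ≈ -5.7083)
P(n, j) = -137/24
A(H, C) = 42 (A(H, C) = -6*(-1 + (-3 - 3)) = -6*(-1 - 6) = -6*(-7) = 42)
1/A(P(a(1), Y), 291) = 1/42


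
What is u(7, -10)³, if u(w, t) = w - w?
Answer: 0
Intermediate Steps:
u(w, t) = 0
u(7, -10)³ = 0³ = 0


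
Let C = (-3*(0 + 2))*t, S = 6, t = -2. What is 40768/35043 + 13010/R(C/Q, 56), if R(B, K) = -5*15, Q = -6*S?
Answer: -10063374/58405 ≈ -172.30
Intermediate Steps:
C = 12 (C = -3*(0 + 2)*(-2) = -3*2*(-2) = -6*(-2) = 12)
Q = -36 (Q = -6*6 = -36)
R(B, K) = -75
40768/35043 + 13010/R(C/Q, 56) = 40768/35043 + 13010/(-75) = 40768*(1/35043) + 13010*(-1/75) = 40768/35043 - 2602/15 = -10063374/58405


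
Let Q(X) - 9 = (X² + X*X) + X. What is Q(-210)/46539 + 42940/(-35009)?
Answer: 360790777/543094617 ≈ 0.66432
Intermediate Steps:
Q(X) = 9 + X + 2*X² (Q(X) = 9 + ((X² + X*X) + X) = 9 + ((X² + X²) + X) = 9 + (2*X² + X) = 9 + (X + 2*X²) = 9 + X + 2*X²)
Q(-210)/46539 + 42940/(-35009) = (9 - 210 + 2*(-210)²)/46539 + 42940/(-35009) = (9 - 210 + 2*44100)*(1/46539) + 42940*(-1/35009) = (9 - 210 + 88200)*(1/46539) - 42940/35009 = 87999*(1/46539) - 42940/35009 = 29333/15513 - 42940/35009 = 360790777/543094617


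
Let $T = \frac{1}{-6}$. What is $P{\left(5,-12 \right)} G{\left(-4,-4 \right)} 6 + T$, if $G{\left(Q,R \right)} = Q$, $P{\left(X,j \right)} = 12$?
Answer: $- \frac{1729}{6} \approx -288.17$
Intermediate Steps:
$T = - \frac{1}{6} \approx -0.16667$
$P{\left(5,-12 \right)} G{\left(-4,-4 \right)} 6 + T = 12 \left(\left(-4\right) 6\right) - \frac{1}{6} = 12 \left(-24\right) - \frac{1}{6} = -288 - \frac{1}{6} = - \frac{1729}{6}$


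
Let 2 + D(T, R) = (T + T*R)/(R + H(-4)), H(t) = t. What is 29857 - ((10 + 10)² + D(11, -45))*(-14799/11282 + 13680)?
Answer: -1533896605760/276409 ≈ -5.5494e+6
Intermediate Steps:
D(T, R) = -2 + (T + R*T)/(-4 + R) (D(T, R) = -2 + (T + T*R)/(R - 4) = -2 + (T + R*T)/(-4 + R))
29857 - ((10 + 10)² + D(11, -45))*(-14799/11282 + 13680) = 29857 - ((10 + 10)² + (8 + 11 - 2*(-45) - 45*11)/(-4 - 45))*(-14799/11282 + 13680) = 29857 - (20² + (8 + 11 + 90 - 495)/(-49))*(-14799*1/11282 + 13680) = 29857 - (400 - 1/49*(-386))*(-14799/11282 + 13680) = 29857 - (400 + 386/49)*154322961/11282 = 29857 - 19986*154322961/(49*11282) = 29857 - 1*1542149349273/276409 = 29857 - 1542149349273/276409 = -1533896605760/276409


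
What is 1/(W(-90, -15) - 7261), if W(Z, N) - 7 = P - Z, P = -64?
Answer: -1/7228 ≈ -0.00013835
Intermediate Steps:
W(Z, N) = -57 - Z (W(Z, N) = 7 + (-64 - Z) = -57 - Z)
1/(W(-90, -15) - 7261) = 1/((-57 - 1*(-90)) - 7261) = 1/((-57 + 90) - 7261) = 1/(33 - 7261) = 1/(-7228) = -1/7228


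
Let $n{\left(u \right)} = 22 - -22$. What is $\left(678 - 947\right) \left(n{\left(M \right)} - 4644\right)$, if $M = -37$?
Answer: $1237400$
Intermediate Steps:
$n{\left(u \right)} = 44$ ($n{\left(u \right)} = 22 + 22 = 44$)
$\left(678 - 947\right) \left(n{\left(M \right)} - 4644\right) = \left(678 - 947\right) \left(44 - 4644\right) = \left(-269\right) \left(-4600\right) = 1237400$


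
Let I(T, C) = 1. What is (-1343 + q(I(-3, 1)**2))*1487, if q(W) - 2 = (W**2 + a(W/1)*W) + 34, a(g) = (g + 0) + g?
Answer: -1939048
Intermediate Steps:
a(g) = 2*g (a(g) = g + g = 2*g)
q(W) = 36 + 3*W**2 (q(W) = 2 + ((W**2 + (2*(W/1))*W) + 34) = 2 + ((W**2 + (2*(W*1))*W) + 34) = 2 + ((W**2 + (2*W)*W) + 34) = 2 + ((W**2 + 2*W**2) + 34) = 2 + (3*W**2 + 34) = 2 + (34 + 3*W**2) = 36 + 3*W**2)
(-1343 + q(I(-3, 1)**2))*1487 = (-1343 + (36 + 3*(1**2)**2))*1487 = (-1343 + (36 + 3*1**2))*1487 = (-1343 + (36 + 3*1))*1487 = (-1343 + (36 + 3))*1487 = (-1343 + 39)*1487 = -1304*1487 = -1939048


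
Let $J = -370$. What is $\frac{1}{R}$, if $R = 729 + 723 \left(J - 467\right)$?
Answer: $- \frac{1}{604422} \approx -1.6545 \cdot 10^{-6}$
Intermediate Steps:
$R = -604422$ ($R = 729 + 723 \left(-370 - 467\right) = 729 + 723 \left(-837\right) = 729 - 605151 = -604422$)
$\frac{1}{R} = \frac{1}{-604422} = - \frac{1}{604422}$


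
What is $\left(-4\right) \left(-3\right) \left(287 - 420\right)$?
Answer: $-1596$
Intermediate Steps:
$\left(-4\right) \left(-3\right) \left(287 - 420\right) = 12 \left(-133\right) = -1596$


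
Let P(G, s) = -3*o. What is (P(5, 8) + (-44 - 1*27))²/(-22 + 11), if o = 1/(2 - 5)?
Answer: -4900/11 ≈ -445.45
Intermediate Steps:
o = -⅓ (o = 1/(-3) = -⅓ ≈ -0.33333)
P(G, s) = 1 (P(G, s) = -3*(-⅓) = 1)
(P(5, 8) + (-44 - 1*27))²/(-22 + 11) = (1 + (-44 - 1*27))²/(-22 + 11) = (1 + (-44 - 27))²/(-11) = (1 - 71)²*(-1/11) = (-70)²*(-1/11) = 4900*(-1/11) = -4900/11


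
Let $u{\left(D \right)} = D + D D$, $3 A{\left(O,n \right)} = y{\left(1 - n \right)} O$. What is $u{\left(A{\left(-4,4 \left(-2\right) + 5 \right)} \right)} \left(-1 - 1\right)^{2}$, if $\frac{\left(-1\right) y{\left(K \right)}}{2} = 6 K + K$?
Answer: $\frac{203392}{9} \approx 22599.0$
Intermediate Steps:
$y{\left(K \right)} = - 14 K$ ($y{\left(K \right)} = - 2 \left(6 K + K\right) = - 2 \cdot 7 K = - 14 K$)
$A{\left(O,n \right)} = \frac{O \left(-14 + 14 n\right)}{3}$ ($A{\left(O,n \right)} = \frac{- 14 \left(1 - n\right) O}{3} = \frac{\left(-14 + 14 n\right) O}{3} = \frac{O \left(-14 + 14 n\right)}{3}$)
$u{\left(D \right)} = D + D^{2}$
$u{\left(A{\left(-4,4 \left(-2\right) + 5 \right)} \right)} \left(-1 - 1\right)^{2} = \frac{14}{3} \left(-4\right) \left(-1 + \left(4 \left(-2\right) + 5\right)\right) \left(1 + \frac{14}{3} \left(-4\right) \left(-1 + \left(4 \left(-2\right) + 5\right)\right)\right) \left(-1 - 1\right)^{2} = \frac{14}{3} \left(-4\right) \left(-1 + \left(-8 + 5\right)\right) \left(1 + \frac{14}{3} \left(-4\right) \left(-1 + \left(-8 + 5\right)\right)\right) \left(-2\right)^{2} = \frac{14}{3} \left(-4\right) \left(-1 - 3\right) \left(1 + \frac{14}{3} \left(-4\right) \left(-1 - 3\right)\right) 4 = \frac{14}{3} \left(-4\right) \left(-4\right) \left(1 + \frac{14}{3} \left(-4\right) \left(-4\right)\right) 4 = \frac{224 \left(1 + \frac{224}{3}\right)}{3} \cdot 4 = \frac{224}{3} \cdot \frac{227}{3} \cdot 4 = \frac{50848}{9} \cdot 4 = \frac{203392}{9}$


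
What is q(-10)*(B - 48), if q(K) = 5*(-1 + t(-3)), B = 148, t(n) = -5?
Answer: -3000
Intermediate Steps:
q(K) = -30 (q(K) = 5*(-1 - 5) = 5*(-6) = -30)
q(-10)*(B - 48) = -30*(148 - 48) = -30*100 = -3000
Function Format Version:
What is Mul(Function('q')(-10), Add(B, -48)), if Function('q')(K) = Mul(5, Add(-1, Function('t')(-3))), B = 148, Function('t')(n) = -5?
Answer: -3000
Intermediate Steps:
Function('q')(K) = -30 (Function('q')(K) = Mul(5, Add(-1, -5)) = Mul(5, -6) = -30)
Mul(Function('q')(-10), Add(B, -48)) = Mul(-30, Add(148, -48)) = Mul(-30, 100) = -3000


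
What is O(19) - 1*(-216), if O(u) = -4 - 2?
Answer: 210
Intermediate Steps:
O(u) = -6
O(19) - 1*(-216) = -6 - 1*(-216) = -6 + 216 = 210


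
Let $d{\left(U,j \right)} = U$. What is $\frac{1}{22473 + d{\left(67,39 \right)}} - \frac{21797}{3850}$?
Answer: $- \frac{7018579}{1239700} \approx -5.6615$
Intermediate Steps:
$\frac{1}{22473 + d{\left(67,39 \right)}} - \frac{21797}{3850} = \frac{1}{22473 + 67} - \frac{21797}{3850} = \frac{1}{22540} - \frac{21797}{3850} = - \frac{7018579}{1239700}$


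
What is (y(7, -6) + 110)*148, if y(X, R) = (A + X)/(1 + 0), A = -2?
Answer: 17020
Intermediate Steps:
y(X, R) = -2 + X (y(X, R) = (-2 + X)/(1 + 0) = (-2 + X)/1 = (-2 + X)*1 = -2 + X)
(y(7, -6) + 110)*148 = ((-2 + 7) + 110)*148 = (5 + 110)*148 = 115*148 = 17020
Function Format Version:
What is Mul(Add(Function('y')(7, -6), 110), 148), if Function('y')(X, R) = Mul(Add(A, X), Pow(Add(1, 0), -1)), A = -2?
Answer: 17020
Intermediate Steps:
Function('y')(X, R) = Add(-2, X) (Function('y')(X, R) = Mul(Add(-2, X), Pow(Add(1, 0), -1)) = Mul(Add(-2, X), Pow(1, -1)) = Mul(Add(-2, X), 1) = Add(-2, X))
Mul(Add(Function('y')(7, -6), 110), 148) = Mul(Add(Add(-2, 7), 110), 148) = Mul(Add(5, 110), 148) = Mul(115, 148) = 17020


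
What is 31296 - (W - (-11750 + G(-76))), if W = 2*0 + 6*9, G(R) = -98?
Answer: 19394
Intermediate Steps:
W = 54 (W = 0 + 54 = 54)
31296 - (W - (-11750 + G(-76))) = 31296 - (54 - (-11750 - 98)) = 31296 - (54 - 1*(-11848)) = 31296 - (54 + 11848) = 31296 - 1*11902 = 31296 - 11902 = 19394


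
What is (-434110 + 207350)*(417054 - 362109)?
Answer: -12459328200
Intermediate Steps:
(-434110 + 207350)*(417054 - 362109) = -226760*54945 = -12459328200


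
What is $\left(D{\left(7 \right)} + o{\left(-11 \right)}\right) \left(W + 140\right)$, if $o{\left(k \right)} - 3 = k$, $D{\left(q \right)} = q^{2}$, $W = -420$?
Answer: $-11480$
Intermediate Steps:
$o{\left(k \right)} = 3 + k$
$\left(D{\left(7 \right)} + o{\left(-11 \right)}\right) \left(W + 140\right) = \left(7^{2} + \left(3 - 11\right)\right) \left(-420 + 140\right) = \left(49 - 8\right) \left(-280\right) = 41 \left(-280\right) = -11480$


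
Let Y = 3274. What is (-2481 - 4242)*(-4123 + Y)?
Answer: 5707827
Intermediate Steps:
(-2481 - 4242)*(-4123 + Y) = (-2481 - 4242)*(-4123 + 3274) = -6723*(-849) = 5707827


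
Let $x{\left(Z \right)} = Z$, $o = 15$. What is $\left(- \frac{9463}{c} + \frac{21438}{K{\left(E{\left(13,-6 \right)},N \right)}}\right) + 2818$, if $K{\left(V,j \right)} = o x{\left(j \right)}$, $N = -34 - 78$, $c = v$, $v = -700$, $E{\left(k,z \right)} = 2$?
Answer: $\frac{3946261}{1400} \approx 2818.8$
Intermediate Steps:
$c = -700$
$N = -112$
$K{\left(V,j \right)} = 15 j$
$\left(- \frac{9463}{c} + \frac{21438}{K{\left(E{\left(13,-6 \right)},N \right)}}\right) + 2818 = \left(- \frac{9463}{-700} + \frac{21438}{15 \left(-112\right)}\right) + 2818 = \left(\left(-9463\right) \left(- \frac{1}{700}\right) + \frac{21438}{-1680}\right) + 2818 = \left(\frac{9463}{700} + 21438 \left(- \frac{1}{1680}\right)\right) + 2818 = \left(\frac{9463}{700} - \frac{3573}{280}\right) + 2818 = \frac{1061}{1400} + 2818 = \frac{3946261}{1400}$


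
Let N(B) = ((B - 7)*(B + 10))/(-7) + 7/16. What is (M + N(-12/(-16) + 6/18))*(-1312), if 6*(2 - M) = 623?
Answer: 1086664/9 ≈ 1.2074e+5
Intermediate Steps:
M = -611/6 (M = 2 - ⅙*623 = 2 - 623/6 = -611/6 ≈ -101.83)
N(B) = 7/16 - (-7 + B)*(10 + B)/7 (N(B) = ((-7 + B)*(10 + B))*(-⅐) + 7*(1/16) = -(-7 + B)*(10 + B)/7 + 7/16 = 7/16 - (-7 + B)*(10 + B)/7)
(M + N(-12/(-16) + 6/18))*(-1312) = (-611/6 + (167/16 - 3*(-12/(-16) + 6/18)/7 - (-12/(-16) + 6/18)²/7))*(-1312) = (-611/6 + (167/16 - 3*(-12*(-1/16) + 6*(1/18))/7 - (-12*(-1/16) + 6*(1/18))²/7))*(-1312) = (-611/6 + (167/16 - 3*(¾ + ⅓)/7 - (¾ + ⅓)²/7))*(-1312) = (-611/6 + (167/16 - 3/7*13/12 - (13/12)²/7))*(-1312) = (-611/6 + (167/16 - 13/28 - ⅐*169/144))*(-1312) = (-611/6 + (167/16 - 13/28 - 169/1008))*(-1312) = (-611/6 + 353/36)*(-1312) = -3313/36*(-1312) = 1086664/9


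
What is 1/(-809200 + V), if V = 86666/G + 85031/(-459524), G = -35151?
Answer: -16152728124/13070830411972465 ≈ -1.2358e-6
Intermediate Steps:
V = -42814031665/16152728124 (V = 86666/(-35151) + 85031/(-459524) = 86666*(-1/35151) + 85031*(-1/459524) = -86666/35151 - 85031/459524 = -42814031665/16152728124 ≈ -2.6506)
1/(-809200 + V) = 1/(-809200 - 42814031665/16152728124) = 1/(-13070830411972465/16152728124) = -16152728124/13070830411972465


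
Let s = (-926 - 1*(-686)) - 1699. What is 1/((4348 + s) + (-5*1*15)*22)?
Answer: 1/759 ≈ 0.0013175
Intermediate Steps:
s = -1939 (s = (-926 + 686) - 1699 = -240 - 1699 = -1939)
1/((4348 + s) + (-5*1*15)*22) = 1/((4348 - 1939) + (-5*1*15)*22) = 1/(2409 - 5*15*22) = 1/(2409 - 75*22) = 1/(2409 - 1650) = 1/759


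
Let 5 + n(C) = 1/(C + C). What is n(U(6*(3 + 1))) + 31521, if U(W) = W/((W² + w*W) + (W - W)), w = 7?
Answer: 63063/2 ≈ 31532.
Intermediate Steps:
U(W) = W/(W² + 7*W) (U(W) = W/((W² + 7*W) + (W - W)) = W/((W² + 7*W) + 0) = W/(W² + 7*W))
n(C) = -5 + 1/(2*C) (n(C) = -5 + 1/(C + C) = -5 + 1/(2*C))
n(U(6*(3 + 1))) + 31521 = (-5 + 1/(2*(1/(7 + 6*(3 + 1))))) + 31521 = (-5 + 1/(2*(1/(7 + 6*4)))) + 31521 = (-5 + 1/(2*(1/(7 + 24)))) + 31521 = (-5 + 1/(2*(1/31))) + 31521 = (-5 + (½)*31) + 31521 = (-5 + 31/2) + 31521 = 21/2 + 31521 = 63063/2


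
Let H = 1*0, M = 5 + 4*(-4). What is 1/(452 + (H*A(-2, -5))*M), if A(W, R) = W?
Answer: 1/452 ≈ 0.0022124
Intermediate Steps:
M = -11 (M = 5 - 16 = -11)
H = 0
1/(452 + (H*A(-2, -5))*M) = 1/(452 + (0*(-2))*(-11)) = 1/(452 + 0*(-11)) = 1/(452 + 0) = 1/452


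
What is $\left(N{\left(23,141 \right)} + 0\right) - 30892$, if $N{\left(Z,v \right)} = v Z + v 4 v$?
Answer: $51875$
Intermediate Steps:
$N{\left(Z,v \right)} = 4 v^{2} + Z v$ ($N{\left(Z,v \right)} = Z v + 4 v v = Z v + 4 v^{2} = 4 v^{2} + Z v$)
$\left(N{\left(23,141 \right)} + 0\right) - 30892 = \left(141 \left(23 + 4 \cdot 141\right) + 0\right) - 30892 = \left(141 \left(23 + 564\right) + 0\right) - 30892 = \left(141 \cdot 587 + 0\right) - 30892 = \left(82767 + 0\right) - 30892 = 82767 - 30892 = 51875$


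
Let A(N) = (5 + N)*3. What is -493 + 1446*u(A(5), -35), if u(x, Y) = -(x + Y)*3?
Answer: 21197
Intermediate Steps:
A(N) = 15 + 3*N
u(x, Y) = -3*Y - 3*x (u(x, Y) = -(Y + x)*3 = -(3*Y + 3*x) = -3*Y - 3*x)
-493 + 1446*u(A(5), -35) = -493 + 1446*(-3*(-35) - 3*(15 + 3*5)) = -493 + 1446*(105 - 3*(15 + 15)) = -493 + 1446*(105 - 3*30) = -493 + 1446*(105 - 90) = -493 + 1446*15 = -493 + 21690 = 21197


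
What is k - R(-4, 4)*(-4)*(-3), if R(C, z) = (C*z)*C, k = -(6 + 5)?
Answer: -779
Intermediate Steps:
k = -11 (k = -1*11 = -11)
R(C, z) = z*C²
k - R(-4, 4)*(-4)*(-3) = -11 - (4*(-4)²)*(-4)*(-3) = -11 - (4*16)*(-4)*(-3) = -11 - 64*(-4)*(-3) = -11 - (-256)*(-3) = -11 - 1*768 = -11 - 768 = -779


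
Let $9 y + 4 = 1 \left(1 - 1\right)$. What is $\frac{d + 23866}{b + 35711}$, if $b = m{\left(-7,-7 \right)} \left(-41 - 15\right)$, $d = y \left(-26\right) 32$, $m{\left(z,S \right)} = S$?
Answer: $\frac{218122}{324927} \approx 0.6713$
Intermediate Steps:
$y = - \frac{4}{9}$ ($y = - \frac{4}{9} + \frac{1 \left(1 - 1\right)}{9} = - \frac{4}{9} + \frac{1 \cdot 0}{9} = - \frac{4}{9} + \frac{1}{9} \cdot 0 = - \frac{4}{9} + 0 = - \frac{4}{9} \approx -0.44444$)
$d = \frac{3328}{9}$ ($d = \left(- \frac{4}{9}\right) \left(-26\right) 32 = \frac{104}{9} \cdot 32 = \frac{3328}{9} \approx 369.78$)
$b = 392$ ($b = - 7 \left(-41 - 15\right) = \left(-7\right) \left(-56\right) = 392$)
$\frac{d + 23866}{b + 35711} = \frac{\frac{3328}{9} + 23866}{392 + 35711} = \frac{218122}{9 \cdot 36103} = \frac{218122}{9} \cdot \frac{1}{36103} = \frac{218122}{324927}$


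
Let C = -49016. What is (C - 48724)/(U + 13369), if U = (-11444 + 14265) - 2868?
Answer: -48870/6661 ≈ -7.3367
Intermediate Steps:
U = -47 (U = 2821 - 2868 = -47)
(C - 48724)/(U + 13369) = (-49016 - 48724)/(-47 + 13369) = -97740/13322 = -97740*1/13322 = -48870/6661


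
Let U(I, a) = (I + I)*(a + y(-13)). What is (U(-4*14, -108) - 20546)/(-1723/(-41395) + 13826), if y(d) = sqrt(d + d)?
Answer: -349787750/572328993 - 4636240*I*sqrt(26)/572328993 ≈ -0.61117 - 0.041305*I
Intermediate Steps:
y(d) = sqrt(2)*sqrt(d) (y(d) = sqrt(2*d) = sqrt(2)*sqrt(d))
U(I, a) = 2*I*(a + I*sqrt(26)) (U(I, a) = (I + I)*(a + sqrt(2)*sqrt(-13)) = (2*I)*(a + sqrt(2)*(I*sqrt(13))) = (2*I)*(a + I*sqrt(26)) = 2*I*(a + I*sqrt(26)))
(U(-4*14, -108) - 20546)/(-1723/(-41395) + 13826) = (2*(-4*14)*(-108 + I*sqrt(26)) - 20546)/(-1723/(-41395) + 13826) = (2*(-56)*(-108 + I*sqrt(26)) - 20546)/(-1723*(-1/41395) + 13826) = ((12096 - 112*I*sqrt(26)) - 20546)/(1723/41395 + 13826) = (-8450 - 112*I*sqrt(26))/(572328993/41395) = (-8450 - 112*I*sqrt(26))*(41395/572328993) = -349787750/572328993 - 4636240*I*sqrt(26)/572328993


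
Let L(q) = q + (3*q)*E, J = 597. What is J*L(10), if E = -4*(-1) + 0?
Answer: 77610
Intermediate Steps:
E = 4 (E = 4 + 0 = 4)
L(q) = 13*q (L(q) = q + (3*q)*4 = q + 12*q = 13*q)
J*L(10) = 597*(13*10) = 597*130 = 77610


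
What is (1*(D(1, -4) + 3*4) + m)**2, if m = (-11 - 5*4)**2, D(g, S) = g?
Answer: 948676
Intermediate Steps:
m = 961 (m = (-11 - 20)**2 = (-31)**2 = 961)
(1*(D(1, -4) + 3*4) + m)**2 = (1*(1 + 3*4) + 961)**2 = (1*(1 + 12) + 961)**2 = (1*13 + 961)**2 = (13 + 961)**2 = 974**2 = 948676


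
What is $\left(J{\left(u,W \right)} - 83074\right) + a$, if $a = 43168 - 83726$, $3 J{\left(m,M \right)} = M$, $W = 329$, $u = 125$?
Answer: $- \frac{370567}{3} \approx -1.2352 \cdot 10^{5}$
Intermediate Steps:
$J{\left(m,M \right)} = \frac{M}{3}$
$a = -40558$
$\left(J{\left(u,W \right)} - 83074\right) + a = \left(\frac{1}{3} \cdot 329 - 83074\right) - 40558 = \left(\frac{329}{3} - 83074\right) - 40558 = - \frac{248893}{3} - 40558 = - \frac{370567}{3}$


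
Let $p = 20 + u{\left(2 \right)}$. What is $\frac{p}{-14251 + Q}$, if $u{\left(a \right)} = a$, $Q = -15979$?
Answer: $- \frac{11}{15115} \approx -0.00072775$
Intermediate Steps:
$p = 22$ ($p = 20 + 2 = 22$)
$\frac{p}{-14251 + Q} = \frac{22}{-14251 - 15979} = \frac{22}{-30230} = 22 \left(- \frac{1}{30230}\right) = - \frac{11}{15115}$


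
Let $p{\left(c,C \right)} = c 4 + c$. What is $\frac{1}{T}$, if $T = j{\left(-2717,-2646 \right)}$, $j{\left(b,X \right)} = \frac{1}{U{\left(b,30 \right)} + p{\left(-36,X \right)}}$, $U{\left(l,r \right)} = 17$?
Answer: $-163$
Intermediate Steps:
$p{\left(c,C \right)} = 5 c$ ($p{\left(c,C \right)} = 4 c + c = 5 c$)
$j{\left(b,X \right)} = - \frac{1}{163}$ ($j{\left(b,X \right)} = \frac{1}{17 + 5 \left(-36\right)} = \frac{1}{17 - 180} = \frac{1}{-163} = - \frac{1}{163}$)
$T = - \frac{1}{163} \approx -0.006135$
$\frac{1}{T} = \frac{1}{- \frac{1}{163}} = -163$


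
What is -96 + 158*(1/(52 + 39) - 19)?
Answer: -281760/91 ≈ -3096.3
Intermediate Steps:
-96 + 158*(1/(52 + 39) - 19) = -96 + 158*(1/91 - 19) = -96 + 158*(-1728/91) = -96 - 273024/91 = -281760/91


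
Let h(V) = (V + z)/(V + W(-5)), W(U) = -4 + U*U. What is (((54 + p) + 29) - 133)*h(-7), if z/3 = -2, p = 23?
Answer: 351/14 ≈ 25.071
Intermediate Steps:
z = -6 (z = 3*(-2) = -6)
W(U) = -4 + U²
h(V) = (-6 + V)/(21 + V) (h(V) = (V - 6)/(V + (-4 + (-5)²)) = (-6 + V)/(V + (-4 + 25)) = (-6 + V)/(V + 21) = (-6 + V)/(21 + V))
(((54 + p) + 29) - 133)*h(-7) = (((54 + 23) + 29) - 133)*((-6 - 7)/(21 - 7)) = ((77 + 29) - 133)*(-13/14) = (106 - 133)*((1/14)*(-13)) = -27*(-13/14) = 351/14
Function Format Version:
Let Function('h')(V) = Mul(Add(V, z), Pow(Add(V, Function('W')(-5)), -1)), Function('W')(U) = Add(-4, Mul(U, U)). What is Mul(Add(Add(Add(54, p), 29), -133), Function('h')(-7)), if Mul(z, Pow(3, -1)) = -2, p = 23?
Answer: Rational(351, 14) ≈ 25.071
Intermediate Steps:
z = -6 (z = Mul(3, -2) = -6)
Function('W')(U) = Add(-4, Pow(U, 2))
Function('h')(V) = Mul(Pow(Add(21, V), -1), Add(-6, V)) (Function('h')(V) = Mul(Add(V, -6), Pow(Add(V, Add(-4, Pow(-5, 2))), -1)) = Mul(Add(-6, V), Pow(Add(V, Add(-4, 25)), -1)) = Mul(Add(-6, V), Pow(Add(V, 21), -1)) = Mul(Add(-6, V), Pow(Add(21, V), -1)) = Mul(Pow(Add(21, V), -1), Add(-6, V)))
Mul(Add(Add(Add(54, p), 29), -133), Function('h')(-7)) = Mul(Add(Add(Add(54, 23), 29), -133), Mul(Pow(Add(21, -7), -1), Add(-6, -7))) = Mul(Add(Add(77, 29), -133), Mul(Pow(14, -1), -13)) = Mul(Add(106, -133), Mul(Rational(1, 14), -13)) = Mul(-27, Rational(-13, 14)) = Rational(351, 14)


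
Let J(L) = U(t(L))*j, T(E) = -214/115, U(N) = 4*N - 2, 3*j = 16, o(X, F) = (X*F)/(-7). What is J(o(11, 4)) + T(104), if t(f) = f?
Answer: -354094/2415 ≈ -146.62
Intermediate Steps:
o(X, F) = -F*X/7 (o(X, F) = (F*X)*(-1/7) = -F*X/7)
j = 16/3 (j = (1/3)*16 = 16/3 ≈ 5.3333)
U(N) = -2 + 4*N
T(E) = -214/115 (T(E) = -214*1/115 = -214/115)
J(L) = -32/3 + 64*L/3 (J(L) = (-2 + 4*L)*(16/3) = -32/3 + 64*L/3)
J(o(11, 4)) + T(104) = (-32/3 + 64*(-1/7*4*11)/3) - 214/115 = (-32/3 + (64/3)*(-44/7)) - 214/115 = (-32/3 - 2816/21) - 214/115 = -3040/21 - 214/115 = -354094/2415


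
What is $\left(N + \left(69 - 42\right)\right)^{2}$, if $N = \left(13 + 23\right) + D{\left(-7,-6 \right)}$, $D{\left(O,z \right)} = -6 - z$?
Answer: $3969$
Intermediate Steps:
$N = 36$ ($N = \left(13 + 23\right) - 0 = 36 + \left(-6 + 6\right) = 36 + 0 = 36$)
$\left(N + \left(69 - 42\right)\right)^{2} = \left(36 + \left(69 - 42\right)\right)^{2} = \left(36 + 27\right)^{2} = 63^{2} = 3969$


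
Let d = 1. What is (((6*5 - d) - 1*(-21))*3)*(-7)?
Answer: -1050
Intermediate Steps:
(((6*5 - d) - 1*(-21))*3)*(-7) = (((6*5 - 1*1) - 1*(-21))*3)*(-7) = (((30 - 1) + 21)*3)*(-7) = ((29 + 21)*3)*(-7) = (50*3)*(-7) = 150*(-7) = -1050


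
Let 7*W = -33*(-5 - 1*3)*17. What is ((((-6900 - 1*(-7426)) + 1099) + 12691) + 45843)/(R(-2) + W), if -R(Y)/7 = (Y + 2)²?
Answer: 12761/136 ≈ 93.831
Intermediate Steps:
W = 4488/7 (W = (-33*(-5 - 1*3)*17)/7 = (-33*(-5 - 3)*17)/7 = (-33*(-8)*17)/7 = (264*17)/7 = (⅐)*4488 = 4488/7 ≈ 641.14)
R(Y) = -7*(2 + Y)² (R(Y) = -7*(Y + 2)² = -7*(2 + Y)²)
((((-6900 - 1*(-7426)) + 1099) + 12691) + 45843)/(R(-2) + W) = ((((-6900 - 1*(-7426)) + 1099) + 12691) + 45843)/(-7*(2 - 2)² + 4488/7) = ((((-6900 + 7426) + 1099) + 12691) + 45843)/(-7*0² + 4488/7) = (((526 + 1099) + 12691) + 45843)/(-7*0 + 4488/7) = ((1625 + 12691) + 45843)/(0 + 4488/7) = (14316 + 45843)/(4488/7) = 60159*(7/4488) = 12761/136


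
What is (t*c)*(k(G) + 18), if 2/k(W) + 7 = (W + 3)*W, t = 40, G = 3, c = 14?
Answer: 112000/11 ≈ 10182.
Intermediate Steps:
k(W) = 2/(-7 + W*(3 + W)) (k(W) = 2/(-7 + (W + 3)*W) = 2/(-7 + (3 + W)*W) = 2/(-7 + W*(3 + W)))
(t*c)*(k(G) + 18) = (40*14)*(2/(-7 + 3**2 + 3*3) + 18) = 560*(2/(-7 + 9 + 9) + 18) = 560*(2/11 + 18) = 560*(200/11) = 112000/11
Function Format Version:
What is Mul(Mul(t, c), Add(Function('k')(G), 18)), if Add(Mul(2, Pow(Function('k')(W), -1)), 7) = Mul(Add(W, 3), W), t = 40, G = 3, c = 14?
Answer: Rational(112000, 11) ≈ 10182.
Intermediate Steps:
Function('k')(W) = Mul(2, Pow(Add(-7, Mul(W, Add(3, W))), -1)) (Function('k')(W) = Mul(2, Pow(Add(-7, Mul(Add(W, 3), W)), -1)) = Mul(2, Pow(Add(-7, Mul(Add(3, W), W)), -1)) = Mul(2, Pow(Add(-7, Mul(W, Add(3, W))), -1)))
Mul(Mul(t, c), Add(Function('k')(G), 18)) = Mul(Mul(40, 14), Add(Mul(2, Pow(Add(-7, Pow(3, 2), Mul(3, 3)), -1)), 18)) = Mul(560, Add(Mul(2, Pow(Add(-7, 9, 9), -1)), 18)) = Mul(560, Add(Mul(2, Pow(11, -1)), 18)) = Mul(560, Add(Mul(2, Rational(1, 11)), 18)) = Mul(560, Add(Rational(2, 11), 18)) = Mul(560, Rational(200, 11)) = Rational(112000, 11)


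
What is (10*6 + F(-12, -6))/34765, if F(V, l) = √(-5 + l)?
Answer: 12/6953 + I*√11/34765 ≈ 0.0017259 + 9.5401e-5*I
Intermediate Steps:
(10*6 + F(-12, -6))/34765 = (10*6 + √(-5 - 6))/34765 = (60 + √(-11))*(1/34765) = (60 + I*√11)*(1/34765) = 12/6953 + I*√11/34765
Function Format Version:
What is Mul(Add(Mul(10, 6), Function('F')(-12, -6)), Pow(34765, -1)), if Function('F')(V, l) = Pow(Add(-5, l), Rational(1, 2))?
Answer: Add(Rational(12, 6953), Mul(Rational(1, 34765), I, Pow(11, Rational(1, 2)))) ≈ Add(0.0017259, Mul(9.5401e-5, I))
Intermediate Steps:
Mul(Add(Mul(10, 6), Function('F')(-12, -6)), Pow(34765, -1)) = Mul(Add(Mul(10, 6), Pow(Add(-5, -6), Rational(1, 2))), Pow(34765, -1)) = Mul(Add(60, Pow(-11, Rational(1, 2))), Rational(1, 34765)) = Mul(Add(60, Mul(I, Pow(11, Rational(1, 2)))), Rational(1, 34765)) = Add(Rational(12, 6953), Mul(Rational(1, 34765), I, Pow(11, Rational(1, 2))))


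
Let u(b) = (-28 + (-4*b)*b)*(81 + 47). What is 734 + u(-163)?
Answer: -13606178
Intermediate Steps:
u(b) = -3584 - 512*b² (u(b) = (-28 - 4*b²)*128 = -3584 - 512*b²)
734 + u(-163) = 734 + (-3584 - 512*(-163)²) = 734 + (-3584 - 512*26569) = 734 + (-3584 - 13603328) = 734 - 13606912 = -13606178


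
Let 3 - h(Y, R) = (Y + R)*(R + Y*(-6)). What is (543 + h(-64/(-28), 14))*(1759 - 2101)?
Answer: -9071892/49 ≈ -1.8514e+5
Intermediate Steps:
h(Y, R) = 3 - (R + Y)*(R - 6*Y) (h(Y, R) = 3 - (Y + R)*(R + Y*(-6)) = 3 - (R + Y)*(R - 6*Y))
(543 + h(-64/(-28), 14))*(1759 - 2101) = (543 + (3 - 1*14**2 + 6*(-64/(-28))**2 + 5*14*(-64/(-28))))*(1759 - 2101) = (543 + (3 - 1*196 + 6*(-64*(-1/28))**2 + 5*14*(-64*(-1/28))))*(-342) = (543 + (3 - 196 + 6*(16/7)**2 + 5*14*(16/7)))*(-342) = (543 + (3 - 196 + 6*(256/49) + 160))*(-342) = (543 + (3 - 196 + 1536/49 + 160))*(-342) = (543 - 81/49)*(-342) = (26526/49)*(-342) = -9071892/49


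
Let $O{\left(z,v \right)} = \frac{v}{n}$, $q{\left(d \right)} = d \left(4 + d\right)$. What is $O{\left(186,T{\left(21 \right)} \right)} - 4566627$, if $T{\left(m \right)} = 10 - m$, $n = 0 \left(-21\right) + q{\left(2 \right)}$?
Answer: $- \frac{54799535}{12} \approx -4.5666 \cdot 10^{6}$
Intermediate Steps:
$n = 12$ ($n = 0 \left(-21\right) + 2 \left(4 + 2\right) = 0 + 2 \cdot 6 = 0 + 12 = 12$)
$O{\left(z,v \right)} = \frac{v}{12}$
$O{\left(186,T{\left(21 \right)} \right)} - 4566627 = \frac{10 - 21}{12} - 4566627 = \frac{1}{12} \left(-11\right) - 4566627 = - \frac{11}{12} - 4566627 = - \frac{54799535}{12}$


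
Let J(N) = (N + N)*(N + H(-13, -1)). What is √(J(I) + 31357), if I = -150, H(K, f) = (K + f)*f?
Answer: √72157 ≈ 268.62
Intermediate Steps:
H(K, f) = f*(K + f)
J(N) = 2*N*(14 + N) (J(N) = (N + N)*(N - (-13 - 1)) = (2*N)*(N - 1*(-14)) = (2*N)*(N + 14) = (2*N)*(14 + N) = 2*N*(14 + N))
√(J(I) + 31357) = √(2*(-150)*(14 - 150) + 31357) = √(2*(-150)*(-136) + 31357) = √(40800 + 31357) = √72157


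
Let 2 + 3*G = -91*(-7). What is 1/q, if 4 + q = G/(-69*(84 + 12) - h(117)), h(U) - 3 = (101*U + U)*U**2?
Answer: -490113459/1960454471 ≈ -0.25000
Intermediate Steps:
G = 635/3 (G = -2/3 + (-91*(-7))/3 = -2/3 + (1/3)*637 = -2/3 + 637/3 = 635/3 ≈ 211.67)
h(U) = 3 + 102*U**3 (h(U) = 3 + (101*U + U)*U**2 = 3 + (102*U)*U**2 = 3 + 102*U**3)
q = -1960454471/490113459 (q = -4 + 635/(3*(-69*(84 + 12) - (3 + 102*117**3))) = -4 + 635/(3*(-69*96 - (3 + 102*1601613))) = -4 + 635/(3*(-6624 - (3 + 163364526))) = -4 + 635/(3*(-6624 - 1*163364529)) = -4 + 635/(3*(-6624 - 163364529)) = -4 + (635/3)/(-163371153) = -4 + (635/3)*(-1/163371153) = -4 - 635/490113459 = -1960454471/490113459 ≈ -4.0000)
1/q = 1/(-1960454471/490113459) = -490113459/1960454471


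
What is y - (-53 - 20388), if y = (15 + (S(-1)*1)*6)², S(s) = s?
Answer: 20522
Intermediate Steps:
y = 81 (y = (15 - 1*1*6)² = (15 - 1*6)² = (15 - 6)² = 9² = 81)
y - (-53 - 20388) = 81 - (-53 - 20388) = 81 - 1*(-20441) = 81 + 20441 = 20522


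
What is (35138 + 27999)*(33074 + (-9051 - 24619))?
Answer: -37629652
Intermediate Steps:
(35138 + 27999)*(33074 + (-9051 - 24619)) = 63137*(33074 - 33670) = 63137*(-596) = -37629652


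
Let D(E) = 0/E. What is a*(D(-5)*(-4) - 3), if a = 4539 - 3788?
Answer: -2253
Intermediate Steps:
D(E) = 0
a = 751
a*(D(-5)*(-4) - 3) = 751*(0*(-4) - 3) = 751*(0 - 3) = 751*(-3) = -2253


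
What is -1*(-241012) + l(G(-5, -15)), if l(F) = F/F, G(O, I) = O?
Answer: 241013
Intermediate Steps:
l(F) = 1
-1*(-241012) + l(G(-5, -15)) = -1*(-241012) + 1 = 241012 + 1 = 241013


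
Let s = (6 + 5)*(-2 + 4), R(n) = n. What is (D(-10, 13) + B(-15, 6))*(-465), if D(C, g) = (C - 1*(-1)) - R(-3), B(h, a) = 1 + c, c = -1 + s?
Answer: -7440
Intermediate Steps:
s = 22 (s = 11*2 = 22)
c = 21 (c = -1 + 22 = 21)
B(h, a) = 22 (B(h, a) = 1 + 21 = 22)
D(C, g) = 4 + C (D(C, g) = (C - 1*(-1)) - 1*(-3) = (C + 1) + 3 = (1 + C) + 3 = 4 + C)
(D(-10, 13) + B(-15, 6))*(-465) = ((4 - 10) + 22)*(-465) = (-6 + 22)*(-465) = 16*(-465) = -7440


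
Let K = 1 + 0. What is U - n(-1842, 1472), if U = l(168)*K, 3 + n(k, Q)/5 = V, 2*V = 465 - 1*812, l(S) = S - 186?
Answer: 1729/2 ≈ 864.50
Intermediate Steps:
l(S) = -186 + S
K = 1
V = -347/2 (V = (465 - 1*812)/2 = (465 - 812)/2 = (½)*(-347) = -347/2 ≈ -173.50)
n(k, Q) = -1765/2 (n(k, Q) = -15 + 5*(-347/2) = -15 - 1735/2 = -1765/2)
U = -18 (U = (-186 + 168)*1 = -18*1 = -18)
U - n(-1842, 1472) = -18 - 1*(-1765/2) = -18 + 1765/2 = 1729/2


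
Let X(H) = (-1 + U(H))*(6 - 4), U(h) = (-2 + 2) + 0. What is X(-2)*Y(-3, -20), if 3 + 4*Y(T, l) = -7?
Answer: 5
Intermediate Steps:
Y(T, l) = -5/2 (Y(T, l) = -¾ + (¼)*(-7) = -¾ - 7/4 = -5/2)
U(h) = 0 (U(h) = 0 + 0 = 0)
X(H) = -2 (X(H) = (-1 + 0)*(6 - 4) = -1*2 = -2)
X(-2)*Y(-3, -20) = -2*(-5/2) = 5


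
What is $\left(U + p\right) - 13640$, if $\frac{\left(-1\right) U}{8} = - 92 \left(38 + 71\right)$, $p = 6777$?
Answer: $73361$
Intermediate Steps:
$U = 80224$ ($U = - 8 \left(- 92 \left(38 + 71\right)\right) = - 8 \left(\left(-92\right) 109\right) = \left(-8\right) \left(-10028\right) = 80224$)
$\left(U + p\right) - 13640 = \left(80224 + 6777\right) - 13640 = 87001 - 13640 = 73361$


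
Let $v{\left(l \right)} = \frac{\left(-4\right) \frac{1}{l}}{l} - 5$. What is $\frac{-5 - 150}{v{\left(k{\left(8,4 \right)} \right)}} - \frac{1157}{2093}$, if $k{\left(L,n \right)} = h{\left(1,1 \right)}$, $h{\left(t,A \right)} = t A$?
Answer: $\frac{24154}{1449} \approx 16.669$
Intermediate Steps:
$h{\left(t,A \right)} = A t$
$k{\left(L,n \right)} = 1$ ($k{\left(L,n \right)} = 1 \cdot 1 = 1$)
$v{\left(l \right)} = -5 - \frac{4}{l^{2}}$ ($v{\left(l \right)} = - \frac{4}{l^{2}} - 5 = -5 - \frac{4}{l^{2}}$)
$\frac{-5 - 150}{v{\left(k{\left(8,4 \right)} \right)}} - \frac{1157}{2093} = \frac{-5 - 150}{-5 - 4 \cdot 1^{-2}} - \frac{1157}{2093} = \frac{-5 - 150}{-5 - 4} - \frac{89}{161} = - \frac{155}{-5 - 4} - \frac{89}{161} = - \frac{155}{-9} - \frac{89}{161} = \left(-155\right) \left(- \frac{1}{9}\right) - \frac{89}{161} = \frac{155}{9} - \frac{89}{161} = \frac{24154}{1449}$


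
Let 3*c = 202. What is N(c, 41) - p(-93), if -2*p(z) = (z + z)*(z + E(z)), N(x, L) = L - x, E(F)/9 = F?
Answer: 259391/3 ≈ 86464.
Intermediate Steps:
c = 202/3 (c = (1/3)*202 = 202/3 ≈ 67.333)
E(F) = 9*F
p(z) = -10*z**2 (p(z) = -(z + z)*(z + 9*z)/2 = -2*z*10*z/2 = -10*z**2)
N(c, 41) - p(-93) = (41 - 1*202/3) - (-10)*(-93)**2 = (41 - 202/3) - (-10)*8649 = -79/3 - 1*(-86490) = -79/3 + 86490 = 259391/3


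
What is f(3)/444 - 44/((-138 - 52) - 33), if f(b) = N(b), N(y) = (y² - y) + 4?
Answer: 10883/49506 ≈ 0.21983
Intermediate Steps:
N(y) = 4 + y² - y
f(b) = 4 + b² - b
f(3)/444 - 44/((-138 - 52) - 33) = (4 + 3² - 1*3)/444 - 44/((-138 - 52) - 33) = (4 + 9 - 3)*(1/444) - 44/(-190 - 33) = 10*(1/444) - 44/(-223) = 5/222 - 44*(-1/223) = 5/222 + 44/223 = 10883/49506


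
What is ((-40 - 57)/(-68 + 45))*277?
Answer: 26869/23 ≈ 1168.2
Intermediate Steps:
((-40 - 57)/(-68 + 45))*277 = -97/(-23)*277 = -97*(-1/23)*277 = (97/23)*277 = 26869/23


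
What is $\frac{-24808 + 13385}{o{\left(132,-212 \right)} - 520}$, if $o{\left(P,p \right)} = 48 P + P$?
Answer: $- \frac{11423}{5948} \approx -1.9205$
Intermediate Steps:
$o{\left(P,p \right)} = 49 P$
$\frac{-24808 + 13385}{o{\left(132,-212 \right)} - 520} = \frac{-24808 + 13385}{49 \cdot 132 - 520} = - \frac{11423}{6468 - 520} = - \frac{11423}{5948}$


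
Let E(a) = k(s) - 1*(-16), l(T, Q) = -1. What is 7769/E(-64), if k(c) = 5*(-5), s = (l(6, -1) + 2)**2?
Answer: -7769/9 ≈ -863.22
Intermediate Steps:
s = 1 (s = (-1 + 2)**2 = 1**2 = 1)
k(c) = -25
E(a) = -9 (E(a) = -25 - 1*(-16) = -25 + 16 = -9)
7769/E(-64) = 7769/(-9) = 7769*(-1/9) = -7769/9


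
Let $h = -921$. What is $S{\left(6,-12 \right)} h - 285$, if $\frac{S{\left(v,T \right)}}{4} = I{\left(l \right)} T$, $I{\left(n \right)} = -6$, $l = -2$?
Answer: $-265533$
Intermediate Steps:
$S{\left(v,T \right)} = - 24 T$ ($S{\left(v,T \right)} = 4 \left(- 6 T\right) = - 24 T$)
$S{\left(6,-12 \right)} h - 285 = \left(-24\right) \left(-12\right) \left(-921\right) - 285 = 288 \left(-921\right) - 285 = -265248 - 285 = -265533$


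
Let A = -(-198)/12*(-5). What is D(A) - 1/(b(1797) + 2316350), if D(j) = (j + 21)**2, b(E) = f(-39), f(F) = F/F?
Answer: 35044074275/9265404 ≈ 3782.3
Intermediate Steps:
f(F) = 1
b(E) = 1
A = -165/2 (A = -(-198)/12*(-5) = -9*(-11/6)*(-5) = (33/2)*(-5) = -165/2 ≈ -82.500)
D(j) = (21 + j)**2
D(A) - 1/(b(1797) + 2316350) = (21 - 165/2)**2 - 1/(1 + 2316350) = (-123/2)**2 - 1/2316351 = 15129/4 - 1*1/2316351 = 15129/4 - 1/2316351 = 35044074275/9265404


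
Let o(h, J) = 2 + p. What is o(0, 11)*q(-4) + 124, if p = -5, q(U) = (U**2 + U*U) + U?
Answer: 40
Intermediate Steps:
q(U) = U + 2*U**2 (q(U) = (U**2 + U**2) + U = 2*U**2 + U = U + 2*U**2)
o(h, J) = -3 (o(h, J) = 2 - 5 = -3)
o(0, 11)*q(-4) + 124 = -(-12)*(1 + 2*(-4)) + 124 = -(-12)*(1 - 8) + 124 = -(-12)*(-7) + 124 = -3*28 + 124 = -84 + 124 = 40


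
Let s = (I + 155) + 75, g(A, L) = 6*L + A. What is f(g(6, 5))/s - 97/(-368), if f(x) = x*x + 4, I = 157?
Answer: 515939/142416 ≈ 3.6228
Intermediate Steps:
g(A, L) = A + 6*L
f(x) = 4 + x² (f(x) = x² + 4 = 4 + x²)
s = 387 (s = (157 + 155) + 75 = 312 + 75 = 387)
f(g(6, 5))/s - 97/(-368) = (4 + (6 + 6*5)²)/387 - 97/(-368) = (4 + (6 + 30)²)*(1/387) - 97*(-1/368) = (4 + 36²)*(1/387) + 97/368 = (4 + 1296)*(1/387) + 97/368 = 1300*(1/387) + 97/368 = 1300/387 + 97/368 = 515939/142416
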